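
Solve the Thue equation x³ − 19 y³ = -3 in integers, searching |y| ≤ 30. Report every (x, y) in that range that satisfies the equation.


The equation is x³ - 19y³ = -3. For fixed y, x³ = 19·y³ − 3, so a solution requires the RHS to be a perfect cube.
Strategy: iterate y from -30 to 30, compute RHS = 19·y³ − 3, and check whether it is a (positive or negative) perfect cube.
Check small values of y:
  y = 0: RHS = -3 is not a perfect cube.
  y = 1: RHS = 16 is not a perfect cube.
  y = -1: RHS = -22 is not a perfect cube.
  y = 2: RHS = 149 is not a perfect cube.
  y = -2: RHS = -155 is not a perfect cube.
  y = 3: RHS = 510 is not a perfect cube.
  y = -3: RHS = -516 is not a perfect cube.
Continuing the search up to |y| = 30 finds no solutions either.
No (x, y) in the scanned range satisfies the equation.

No integer solutions with |y| ≤ 30.


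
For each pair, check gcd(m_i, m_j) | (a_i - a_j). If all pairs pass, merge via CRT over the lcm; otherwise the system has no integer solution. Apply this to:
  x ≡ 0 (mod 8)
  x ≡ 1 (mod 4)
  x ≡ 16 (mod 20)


Moduli 8, 4, 20 are not pairwise coprime, so CRT works modulo lcm(m_i) when all pairwise compatibility conditions hold.
Pairwise compatibility: gcd(m_i, m_j) must divide a_i - a_j for every pair.
Merge one congruence at a time:
  Start: x ≡ 0 (mod 8).
  Combine with x ≡ 1 (mod 4): gcd(8, 4) = 4, and 1 - 0 = 1 is NOT divisible by 4.
    ⇒ system is inconsistent (no integer solution).

No solution (the system is inconsistent).


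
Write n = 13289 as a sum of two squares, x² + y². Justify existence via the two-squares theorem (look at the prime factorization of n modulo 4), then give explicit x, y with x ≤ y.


Step 1: Factor n = 13289 = 97 · 137.
Step 2: Check the mod-4 condition on each prime factor: 97 ≡ 1 (mod 4), exponent 1; 137 ≡ 1 (mod 4), exponent 1.
All primes ≡ 3 (mod 4) appear to even exponent (or don't appear), so by the two-squares theorem n IS expressible as a sum of two squares.
Step 3: Build a representation. Here n = 97 · 137 is a product of primes ≡ 1 (mod 4). Each prime p ≡ 1 (mod 4) is itself a sum of two squares; find a² by testing p − a² for a perfect square:
  97: 97 − 1² = 96, 97 − 2² = 93, 97 − 3² = 88, 97 − 4² = 81 = 9² ⇒ 97 = 4² + 9².
  137: 137 − 1² = 136, 137 − 2² = 133, 137 − 3² = 128, 137 − 4² = 121 = 11² ⇒ 137 = 4² + 11².
  Combine using the Brahmagupta–Fibonacci identity (a² + b²)(c² + d²) = (ac − bd)² + (ad + bc)² = (ac + bd)² + (ad − bc)²:
  97 · 137 = 13289: from (4² + 9²)(4² + 11²), take (4·4 − 9·11, 4·11 + 9·4) = (16 − 99, 44 + 36) = (-83, 80); dropping signs (only squares matter) gives (83, 80); check 83² + 80² = 6889 + 6400 = 13289 ✓.
Step 4: Order so x ≤ y and verify: 80² + 83² = 6400 + 6889 = 13289 = n. ✓

n = 13289 = 80² + 83² (one valid representation with x ≤ y).


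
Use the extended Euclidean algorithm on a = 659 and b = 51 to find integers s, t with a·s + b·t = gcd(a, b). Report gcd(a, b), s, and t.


Euclidean algorithm on (659, 51) — divide until remainder is 0:
  659 = 12 · 51 + 47
  51 = 1 · 47 + 4
  47 = 11 · 4 + 3
  4 = 1 · 3 + 1
  3 = 3 · 1 + 0
gcd(659, 51) = 1.
Track Bezout coefficients alongside the remainders: start with r₀ = 659 = a·1 + b·0 (s = 1, t = 0) and r₁ = 51 = a·0 + b·1 (s = 0, t = 1); each new remainder r_{k+1} = r_{k-1} − q_k·r_k inherits s_{k+1} = s_{k-1} − q_k·s_k, t_{k+1} = t_{k-1} − q_k·t_k, so r_k = a·s_k + b·t_k at every step:
  q = 12: r = 47, s = 1 − 12·0 = 1, t = 0 − 12·1 = -12  (check: 659·1 + 51·(-12) = 47)
  q = 1: r = 4, s = 0 − 1·1 = -1, t = 1 − 1·(-12) = 13  (check: 659·(-1) + 51·13 = 4)
  q = 11: r = 3, s = 1 − 11·(-1) = 12, t = -12 − 11·13 = -155  (check: 659·12 + 51·(-155) = 3)
  q = 1: r = 1, s = -1 − 1·12 = -13, t = 13 − 1·(-155) = 168  (check: 659·(-13) + 51·168 = 1)
The row with r = 1 (the gcd) gives the Bezout coefficients s = -13, t = 168.
Result: 659 · (-13) + 51 · (168) = 1.

gcd(659, 51) = 1; s = -13, t = 168 (check: 659·(-13) + 51·168 = 1).


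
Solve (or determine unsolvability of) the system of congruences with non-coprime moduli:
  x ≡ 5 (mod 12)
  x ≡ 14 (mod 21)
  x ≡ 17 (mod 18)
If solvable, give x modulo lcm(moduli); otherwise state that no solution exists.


Moduli 12, 21, 18 are not pairwise coprime, so CRT works modulo lcm(m_i) when all pairwise compatibility conditions hold.
Pairwise compatibility: gcd(m_i, m_j) must divide a_i - a_j for every pair.
Merge one congruence at a time:
  Start: x ≡ 5 (mod 12).
  Combine with x ≡ 14 (mod 21): gcd(12, 21) = 3; 14 - 5 = 9, which IS divisible by 3, so compatible.
    Write x = 5 + 12·t and substitute into x ≡ 14 (mod 21): 12·t ≡ 14 − 5 = 9 (mod 21).
    Divide the congruence (and modulus) by g = 3: 4·t ≡ 3 (mod 7).
    The inverse of 4 mod 7 is 2 (since 4·2 = 8 = 1·7 + 1), so t ≡ 2·3 = 6 ≡ 6 (mod 7).
    Then x = 5 + 12·6 = 77, valid modulo lcm(12, 21) = 84: x ≡ 77 (mod 84).
  Combine with x ≡ 17 (mod 18): gcd(84, 18) = 6; 17 - 77 = -60, which IS divisible by 6, so compatible.
    Write x = 77 + 84·t and substitute into x ≡ 17 (mod 18): 84·t ≡ 17 − 77 = -60 (mod 18).
    Divide the congruence (and modulus) by g = 6: 14·t ≡ -10 (mod 3).
    Reduce coefficients mod 3: 2·t ≡ 2 (mod 3).
    The inverse of 2 mod 3 is 2 (since 2·2 = 4 = 1·3 + 1), so t ≡ 2·2 = 4 ≡ 1 (mod 3).
    Then x = 77 + 84·1 = 161, valid modulo lcm(84, 18) = 252: x ≡ 161 (mod 252).
Verify: 161 mod 12 = 5, 161 mod 21 = 14, 161 mod 18 = 17.

x ≡ 161 (mod 252).


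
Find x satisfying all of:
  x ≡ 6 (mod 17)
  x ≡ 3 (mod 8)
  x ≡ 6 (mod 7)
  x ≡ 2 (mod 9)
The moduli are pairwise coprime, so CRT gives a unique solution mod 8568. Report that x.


Product of moduli M = 17 · 8 · 7 · 9 = 8568.
Merge one congruence at a time:
  Start: x ≡ 6 (mod 17).
  Combine with x ≡ 3 (mod 8); new modulus lcm = 136.
    Write x = 6 + 17·t and substitute into x ≡ 3 (mod 8): 17·t ≡ 3 − 6 = -3 (mod 8).
    Reduce coefficients mod 8: 1·t ≡ 5 (mod 8).
    So t ≡ 5 (mod 8).
    Then x = 6 + 17·5 = 91, valid modulo lcm(17, 8) = 136: x ≡ 91 (mod 136).
  Combine with x ≡ 6 (mod 7); new modulus lcm = 952.
    Write x = 91 + 136·t and substitute into x ≡ 6 (mod 7): 136·t ≡ 6 − 91 = -85 (mod 7).
    Reduce coefficients mod 7: 3·t ≡ 6 (mod 7).
    The inverse of 3 mod 7 is 5 (since 3·5 = 15 = 2·7 + 1), so t ≡ 5·6 = 30 ≡ 2 (mod 7).
    Then x = 91 + 136·2 = 363, valid modulo lcm(136, 7) = 952: x ≡ 363 (mod 952).
  Combine with x ≡ 2 (mod 9); new modulus lcm = 8568.
    Write x = 363 + 952·t and substitute into x ≡ 2 (mod 9): 952·t ≡ 2 − 363 = -361 (mod 9).
    Reduce coefficients mod 9: 7·t ≡ 8 (mod 9).
    The inverse of 7 mod 9 is 4 (since 7·4 = 28 = 3·9 + 1), so t ≡ 4·8 = 32 ≡ 5 (mod 9).
    Then x = 363 + 952·5 = 5123, valid modulo lcm(952, 9) = 8568: x ≡ 5123 (mod 8568).
Verify against each original: 5123 mod 17 = 6, 5123 mod 8 = 3, 5123 mod 7 = 6, 5123 mod 9 = 2.

x ≡ 5123 (mod 8568).


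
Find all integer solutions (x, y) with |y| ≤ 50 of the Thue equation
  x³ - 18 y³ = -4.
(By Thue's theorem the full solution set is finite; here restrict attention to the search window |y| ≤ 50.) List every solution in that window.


The equation is x³ - 18y³ = -4. For fixed y, x³ = 18·y³ − 4, so a solution requires the RHS to be a perfect cube.
Strategy: iterate y from -50 to 50, compute RHS = 18·y³ − 4, and check whether it is a (positive or negative) perfect cube.
Check small values of y:
  y = 0: RHS = -4 is not a perfect cube.
  y = 1: RHS = 14 is not a perfect cube.
  y = -1: RHS = -22 is not a perfect cube.
  y = 2: RHS = 140 is not a perfect cube.
  y = -2: RHS = -148 is not a perfect cube.
  y = 3: RHS = 482 is not a perfect cube.
  y = -3: RHS = -490 is not a perfect cube.
Continuing the search up to |y| = 50 finds no solutions either.
No (x, y) in the scanned range satisfies the equation.

No integer solutions with |y| ≤ 50.


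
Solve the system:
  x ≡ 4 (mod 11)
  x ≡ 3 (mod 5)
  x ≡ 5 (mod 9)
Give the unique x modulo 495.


Moduli 11, 5, 9 are pairwise coprime; by CRT there is a unique solution modulo M = 11 · 5 · 9 = 495.
Solve pairwise, accumulating the modulus:
  Start with x ≡ 4 (mod 11).
  Combine with x ≡ 3 (mod 5): since gcd(11, 5) = 1, we get a unique residue mod 55.
    Write x = 4 + 11·t and substitute into x ≡ 3 (mod 5): 11·t ≡ 3 − 4 = -1 (mod 5).
    Reduce coefficients mod 5: 1·t ≡ 4 (mod 5).
    So t ≡ 4 (mod 5).
    Then x = 4 + 11·4 = 48, valid modulo lcm(11, 5) = 55: x ≡ 48 (mod 55).
  Combine with x ≡ 5 (mod 9): since gcd(55, 9) = 1, we get a unique residue mod 495.
    Write x = 48 + 55·t and substitute into x ≡ 5 (mod 9): 55·t ≡ 5 − 48 = -43 (mod 9).
    Reduce coefficients mod 9: 1·t ≡ 2 (mod 9).
    So t ≡ 2 (mod 9).
    Then x = 48 + 55·2 = 158, valid modulo lcm(55, 9) = 495: x ≡ 158 (mod 495).
Verify: 158 mod 11 = 4 ✓, 158 mod 5 = 3 ✓, 158 mod 9 = 5 ✓.

x ≡ 158 (mod 495).


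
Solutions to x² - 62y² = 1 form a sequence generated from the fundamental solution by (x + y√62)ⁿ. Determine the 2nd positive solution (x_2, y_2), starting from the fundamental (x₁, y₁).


Step 1: Find the fundamental solution (x₁, y₁) of x² - 62y² = 1.
  Expand √62 as a continued fraction. a₀ = ⌊√62⌋ = 7; iterate m_{k+1} = d_k·a_k − m_k, d_{k+1} = (62 − m_{k+1}²)/d_k, a_{k+1} = ⌊(a₀ + m_{k+1})/d_{k+1}⌋ (starting m₀ = 0, d₀ = 1), with convergents p_k = a_k·p_{k-1} + p_{k-2}, q_k = a_k·q_{k-1} + q_{k-2} (p₋₁ = 1, q₋₁ = 0):
  k = 0: a₀ = 7; p₀/q₀ = 7/1; p₀² − 62·q₀² = 49 − 62 = -13.
  k = 1: m = 7, d = 13, a = ⌊(7 + 7)/13⌋ = 1; p/q = (1·7 + 1)/(1·1 + 0) = 8/1; p² − 62·q² = 64 − 62 = 2.
  k = 2: m = 6, d = 2, a = ⌊(7 + 6)/2⌋ = 6; p/q = (6·8 + 7)/(6·1 + 1) = 55/7; p² − 62·q² = 3025 − 3038 = -13.
  k = 3: m = 6, d = 13, a = ⌊(7 + 6)/13⌋ = 1; p/q = (1·55 + 8)/(1·7 + 1) = 63/8; p² − 62·q² = 3969 − 3968 = 1.
  The first convergent with p² − 62·q² = 1 gives the fundamental solution (x₁, y₁) = (63, 8).
Step 2: Apply the recurrence (x_{n+1}, y_{n+1}) = (x₁x_n + 62y₁y_n, x₁y_n + y₁x_n) repeatedly.
  From (x_1, y_1) = (63, 8): x_2 = 63·63 + 62·8·8 = 7937; y_2 = 63·8 + 8·63 = 1008.
Step 3: Verify x_2² - 62·y_2² = 62995969 - 62995968 = 1 (should be 1). ✓

(x_1, y_1) = (63, 8); (x_2, y_2) = (7937, 1008).


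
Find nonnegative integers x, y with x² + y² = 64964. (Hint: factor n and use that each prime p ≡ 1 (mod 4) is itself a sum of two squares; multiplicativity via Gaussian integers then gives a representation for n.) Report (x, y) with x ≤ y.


Step 1: Factor n = 64964 = 2^2 · 109 · 149.
Step 2: Check the mod-4 condition on each prime factor: 2 = 2 (special); 109 ≡ 1 (mod 4), exponent 1; 149 ≡ 1 (mod 4), exponent 1.
All primes ≡ 3 (mod 4) appear to even exponent (or don't appear), so by the two-squares theorem n IS expressible as a sum of two squares.
Step 3: Build a representation. Group n = k² · m with k = 2 and m = 109 · 149 = 16241 (a product of primes ≡ 1 (mod 4)); a representation of m scales to one of n via (k·x)² + (k·y)² = k²(x² + y²). Each prime p ≡ 1 (mod 4) is itself a sum of two squares; find a² by testing p − a² for a perfect square:
  109: 109 − 1² = 108, 109 − 2² = 105, 109 − 3² = 100 = 10² ⇒ 109 = 3² + 10².
  149: 149 − 1² = 148, 149 − 2² = 145, 149 − 3² = 140, 149 − 4² = 133, 149 − 5² = 124, 149 − 6² = 113, 149 − 7² = 100 = 10² ⇒ 149 = 7² + 10².
  Combine using the Brahmagupta–Fibonacci identity (a² + b²)(c² + d²) = (ac − bd)² + (ad + bc)² = (ac + bd)² + (ad − bc)²:
  109 · 149 = 16241: from (3² + 10²)(7² + 10²), take (3·7 − 10·10, 3·10 + 10·7) = (21 − 100, 30 + 70) = (-79, 100); dropping signs (only squares matter) gives (79, 100); check 79² + 100² = 6241 + 10000 = 16241 ✓.
  Scale by k = 2: (2·79, 2·100) = (158, 200).
Step 4: Order so x ≤ y and verify: 158² + 200² = 24964 + 40000 = 64964 = n. ✓

n = 64964 = 158² + 200² (one valid representation with x ≤ y).


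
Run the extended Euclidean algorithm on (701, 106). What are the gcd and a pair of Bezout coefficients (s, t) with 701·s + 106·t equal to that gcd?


Euclidean algorithm on (701, 106) — divide until remainder is 0:
  701 = 6 · 106 + 65
  106 = 1 · 65 + 41
  65 = 1 · 41 + 24
  41 = 1 · 24 + 17
  24 = 1 · 17 + 7
  17 = 2 · 7 + 3
  7 = 2 · 3 + 1
  3 = 3 · 1 + 0
gcd(701, 106) = 1.
Track Bezout coefficients alongside the remainders: start with r₀ = 701 = a·1 + b·0 (s = 1, t = 0) and r₁ = 106 = a·0 + b·1 (s = 0, t = 1); each new remainder r_{k+1} = r_{k-1} − q_k·r_k inherits s_{k+1} = s_{k-1} − q_k·s_k, t_{k+1} = t_{k-1} − q_k·t_k, so r_k = a·s_k + b·t_k at every step:
  q = 6: r = 65, s = 1 − 6·0 = 1, t = 0 − 6·1 = -6  (check: 701·1 + 106·(-6) = 65)
  q = 1: r = 41, s = 0 − 1·1 = -1, t = 1 − 1·(-6) = 7  (check: 701·(-1) + 106·7 = 41)
  q = 1: r = 24, s = 1 − 1·(-1) = 2, t = -6 − 1·7 = -13  (check: 701·2 + 106·(-13) = 24)
  q = 1: r = 17, s = -1 − 1·2 = -3, t = 7 − 1·(-13) = 20  (check: 701·(-3) + 106·20 = 17)
  q = 1: r = 7, s = 2 − 1·(-3) = 5, t = -13 − 1·20 = -33  (check: 701·5 + 106·(-33) = 7)
  q = 2: r = 3, s = -3 − 2·5 = -13, t = 20 − 2·(-33) = 86  (check: 701·(-13) + 106·86 = 3)
  q = 2: r = 1, s = 5 − 2·(-13) = 31, t = -33 − 2·86 = -205  (check: 701·31 + 106·(-205) = 1)
The row with r = 1 (the gcd) gives the Bezout coefficients s = 31, t = -205.
Result: 701 · (31) + 106 · (-205) = 1.

gcd(701, 106) = 1; s = 31, t = -205 (check: 701·31 + 106·(-205) = 1).


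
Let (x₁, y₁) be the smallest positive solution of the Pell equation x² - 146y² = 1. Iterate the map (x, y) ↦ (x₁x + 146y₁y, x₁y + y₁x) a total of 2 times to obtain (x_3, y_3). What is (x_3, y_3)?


Step 1: Find the fundamental solution (x₁, y₁) of x² - 146y² = 1.
  Expand √146 as a continued fraction. a₀ = ⌊√146⌋ = 12; iterate m_{k+1} = d_k·a_k − m_k, d_{k+1} = (146 − m_{k+1}²)/d_k, a_{k+1} = ⌊(a₀ + m_{k+1})/d_{k+1}⌋ (starting m₀ = 0, d₀ = 1), with convergents p_k = a_k·p_{k-1} + p_{k-2}, q_k = a_k·q_{k-1} + q_{k-2} (p₋₁ = 1, q₋₁ = 0):
  k = 0: a₀ = 12; p₀/q₀ = 12/1; p₀² − 146·q₀² = 144 − 146 = -2.
  k = 1: m = 12, d = 2, a = ⌊(12 + 12)/2⌋ = 12; p/q = (12·12 + 1)/(12·1 + 0) = 145/12; p² − 146·q² = 21025 − 21024 = 1.
  The first convergent with p² − 146·q² = 1 gives the fundamental solution (x₁, y₁) = (145, 12).
Step 2: Apply the recurrence (x_{n+1}, y_{n+1}) = (x₁x_n + 146y₁y_n, x₁y_n + y₁x_n) repeatedly.
  From (x_1, y_1) = (145, 12): x_2 = 145·145 + 146·12·12 = 42049; y_2 = 145·12 + 12·145 = 3480.
  From (x_2, y_2) = (42049, 3480): x_3 = 145·42049 + 146·12·3480 = 12194065; y_3 = 145·3480 + 12·42049 = 1009188.
Step 3: Verify x_3² - 146·y_3² = 148695221224225 - 148695221224224 = 1 (should be 1). ✓

(x_1, y_1) = (145, 12); (x_3, y_3) = (12194065, 1009188).


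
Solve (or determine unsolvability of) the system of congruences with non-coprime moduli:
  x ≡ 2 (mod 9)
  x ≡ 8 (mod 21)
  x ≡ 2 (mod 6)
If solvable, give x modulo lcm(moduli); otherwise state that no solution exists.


Moduli 9, 21, 6 are not pairwise coprime, so CRT works modulo lcm(m_i) when all pairwise compatibility conditions hold.
Pairwise compatibility: gcd(m_i, m_j) must divide a_i - a_j for every pair.
Merge one congruence at a time:
  Start: x ≡ 2 (mod 9).
  Combine with x ≡ 8 (mod 21): gcd(9, 21) = 3; 8 - 2 = 6, which IS divisible by 3, so compatible.
    Write x = 2 + 9·t and substitute into x ≡ 8 (mod 21): 9·t ≡ 8 − 2 = 6 (mod 21).
    Divide the congruence (and modulus) by g = 3: 3·t ≡ 2 (mod 7).
    The inverse of 3 mod 7 is 5 (since 3·5 = 15 = 2·7 + 1), so t ≡ 5·2 = 10 ≡ 3 (mod 7).
    Then x = 2 + 9·3 = 29, valid modulo lcm(9, 21) = 63: x ≡ 29 (mod 63).
  Combine with x ≡ 2 (mod 6): gcd(63, 6) = 3; 2 - 29 = -27, which IS divisible by 3, so compatible.
    Write x = 29 + 63·t and substitute into x ≡ 2 (mod 6): 63·t ≡ 2 − 29 = -27 (mod 6).
    Divide the congruence (and modulus) by g = 3: 21·t ≡ -9 (mod 2).
    Reduce coefficients mod 2: 1·t ≡ 1 (mod 2).
    So t ≡ 1 (mod 2).
    Then x = 29 + 63·1 = 92, valid modulo lcm(63, 6) = 126: x ≡ 92 (mod 126).
Verify: 92 mod 9 = 2, 92 mod 21 = 8, 92 mod 6 = 2.

x ≡ 92 (mod 126).


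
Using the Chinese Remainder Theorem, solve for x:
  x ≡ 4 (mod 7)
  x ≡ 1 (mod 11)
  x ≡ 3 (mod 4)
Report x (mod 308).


Moduli 7, 11, 4 are pairwise coprime; by CRT there is a unique solution modulo M = 7 · 11 · 4 = 308.
Solve pairwise, accumulating the modulus:
  Start with x ≡ 4 (mod 7).
  Combine with x ≡ 1 (mod 11): since gcd(7, 11) = 1, we get a unique residue mod 77.
    Write x = 4 + 7·t and substitute into x ≡ 1 (mod 11): 7·t ≡ 1 − 4 = -3 (mod 11).
    Reduce coefficients mod 11: 7·t ≡ 8 (mod 11).
    The inverse of 7 mod 11 is 8 (since 7·8 = 56 = 5·11 + 1), so t ≡ 8·8 = 64 ≡ 9 (mod 11).
    Then x = 4 + 7·9 = 67, valid modulo lcm(7, 11) = 77: x ≡ 67 (mod 77).
  Combine with x ≡ 3 (mod 4): since gcd(77, 4) = 1, we get a unique residue mod 308.
    Write x = 67 + 77·t and substitute into x ≡ 3 (mod 4): 77·t ≡ 3 − 67 = -64 (mod 4).
    Reduce coefficients mod 4: 1·t ≡ 0 (mod 4).
    So t ≡ 0 (mod 4).
    Then x = 67 + 77·0 = 67, valid modulo lcm(77, 4) = 308: x ≡ 67 (mod 308).
Verify: 67 mod 7 = 4 ✓, 67 mod 11 = 1 ✓, 67 mod 4 = 3 ✓.

x ≡ 67 (mod 308).


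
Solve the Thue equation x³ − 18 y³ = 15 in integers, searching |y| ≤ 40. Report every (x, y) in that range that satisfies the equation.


The equation is x³ - 18y³ = 15. For fixed y, x³ = 18·y³ + 15, so a solution requires the RHS to be a perfect cube.
Strategy: iterate y from -40 to 40, compute RHS = 18·y³ + 15, and check whether it is a (positive or negative) perfect cube.
Check small values of y:
  y = 0: RHS = 15 is not a perfect cube.
  y = 1: RHS = 33 is not a perfect cube.
  y = -1: RHS = -3 is not a perfect cube.
  y = 2: RHS = 159 is not a perfect cube.
  y = -2: RHS = -129 is not a perfect cube.
  y = 3: RHS = 501 is not a perfect cube.
  y = -3: RHS = -471 is not a perfect cube.
Continuing the search up to |y| = 40 finds no solutions either.
No (x, y) in the scanned range satisfies the equation.

No integer solutions with |y| ≤ 40.


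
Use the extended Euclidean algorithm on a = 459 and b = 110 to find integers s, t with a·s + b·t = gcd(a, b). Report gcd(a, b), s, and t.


Euclidean algorithm on (459, 110) — divide until remainder is 0:
  459 = 4 · 110 + 19
  110 = 5 · 19 + 15
  19 = 1 · 15 + 4
  15 = 3 · 4 + 3
  4 = 1 · 3 + 1
  3 = 3 · 1 + 0
gcd(459, 110) = 1.
Track Bezout coefficients alongside the remainders: start with r₀ = 459 = a·1 + b·0 (s = 1, t = 0) and r₁ = 110 = a·0 + b·1 (s = 0, t = 1); each new remainder r_{k+1} = r_{k-1} − q_k·r_k inherits s_{k+1} = s_{k-1} − q_k·s_k, t_{k+1} = t_{k-1} − q_k·t_k, so r_k = a·s_k + b·t_k at every step:
  q = 4: r = 19, s = 1 − 4·0 = 1, t = 0 − 4·1 = -4  (check: 459·1 + 110·(-4) = 19)
  q = 5: r = 15, s = 0 − 5·1 = -5, t = 1 − 5·(-4) = 21  (check: 459·(-5) + 110·21 = 15)
  q = 1: r = 4, s = 1 − 1·(-5) = 6, t = -4 − 1·21 = -25  (check: 459·6 + 110·(-25) = 4)
  q = 3: r = 3, s = -5 − 3·6 = -23, t = 21 − 3·(-25) = 96  (check: 459·(-23) + 110·96 = 3)
  q = 1: r = 1, s = 6 − 1·(-23) = 29, t = -25 − 1·96 = -121  (check: 459·29 + 110·(-121) = 1)
The row with r = 1 (the gcd) gives the Bezout coefficients s = 29, t = -121.
Result: 459 · (29) + 110 · (-121) = 1.

gcd(459, 110) = 1; s = 29, t = -121 (check: 459·29 + 110·(-121) = 1).


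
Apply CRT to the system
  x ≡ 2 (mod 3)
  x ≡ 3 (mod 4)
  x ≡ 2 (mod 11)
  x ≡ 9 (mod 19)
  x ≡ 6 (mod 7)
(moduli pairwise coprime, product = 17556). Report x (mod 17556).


Product of moduli M = 3 · 4 · 11 · 19 · 7 = 17556.
Merge one congruence at a time:
  Start: x ≡ 2 (mod 3).
  Combine with x ≡ 3 (mod 4); new modulus lcm = 12.
    Write x = 2 + 3·t and substitute into x ≡ 3 (mod 4): 3·t ≡ 3 − 2 = 1 (mod 4).
    The inverse of 3 mod 4 is 3 (since 3·3 = 9 = 2·4 + 1), so t ≡ 3·1 = 3 ≡ 3 (mod 4).
    Then x = 2 + 3·3 = 11, valid modulo lcm(3, 4) = 12: x ≡ 11 (mod 12).
  Combine with x ≡ 2 (mod 11); new modulus lcm = 132.
    Write x = 11 + 12·t and substitute into x ≡ 2 (mod 11): 12·t ≡ 2 − 11 = -9 (mod 11).
    Reduce coefficients mod 11: 1·t ≡ 2 (mod 11).
    So t ≡ 2 (mod 11).
    Then x = 11 + 12·2 = 35, valid modulo lcm(12, 11) = 132: x ≡ 35 (mod 132).
  Combine with x ≡ 9 (mod 19); new modulus lcm = 2508.
    Write x = 35 + 132·t and substitute into x ≡ 9 (mod 19): 132·t ≡ 9 − 35 = -26 (mod 19).
    Reduce coefficients mod 19: 18·t ≡ 12 (mod 19).
    The inverse of 18 mod 19 is 18 (since 18·18 = 324 = 17·19 + 1), so t ≡ 18·12 = 216 ≡ 7 (mod 19).
    Then x = 35 + 132·7 = 959, valid modulo lcm(132, 19) = 2508: x ≡ 959 (mod 2508).
  Combine with x ≡ 6 (mod 7); new modulus lcm = 17556.
    Write x = 959 + 2508·t and substitute into x ≡ 6 (mod 7): 2508·t ≡ 6 − 959 = -953 (mod 7).
    Reduce coefficients mod 7: 2·t ≡ 6 (mod 7).
    The inverse of 2 mod 7 is 4 (since 2·4 = 8 = 1·7 + 1), so t ≡ 4·6 = 24 ≡ 3 (mod 7).
    Then x = 959 + 2508·3 = 8483, valid modulo lcm(2508, 7) = 17556: x ≡ 8483 (mod 17556).
Verify against each original: 8483 mod 3 = 2, 8483 mod 4 = 3, 8483 mod 11 = 2, 8483 mod 19 = 9, 8483 mod 7 = 6.

x ≡ 8483 (mod 17556).


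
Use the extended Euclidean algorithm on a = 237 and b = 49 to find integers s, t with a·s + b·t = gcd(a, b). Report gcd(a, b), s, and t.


Euclidean algorithm on (237, 49) — divide until remainder is 0:
  237 = 4 · 49 + 41
  49 = 1 · 41 + 8
  41 = 5 · 8 + 1
  8 = 8 · 1 + 0
gcd(237, 49) = 1.
Track Bezout coefficients alongside the remainders: start with r₀ = 237 = a·1 + b·0 (s = 1, t = 0) and r₁ = 49 = a·0 + b·1 (s = 0, t = 1); each new remainder r_{k+1} = r_{k-1} − q_k·r_k inherits s_{k+1} = s_{k-1} − q_k·s_k, t_{k+1} = t_{k-1} − q_k·t_k, so r_k = a·s_k + b·t_k at every step:
  q = 4: r = 41, s = 1 − 4·0 = 1, t = 0 − 4·1 = -4  (check: 237·1 + 49·(-4) = 41)
  q = 1: r = 8, s = 0 − 1·1 = -1, t = 1 − 1·(-4) = 5  (check: 237·(-1) + 49·5 = 8)
  q = 5: r = 1, s = 1 − 5·(-1) = 6, t = -4 − 5·5 = -29  (check: 237·6 + 49·(-29) = 1)
The row with r = 1 (the gcd) gives the Bezout coefficients s = 6, t = -29.
Result: 237 · (6) + 49 · (-29) = 1.

gcd(237, 49) = 1; s = 6, t = -29 (check: 237·6 + 49·(-29) = 1).


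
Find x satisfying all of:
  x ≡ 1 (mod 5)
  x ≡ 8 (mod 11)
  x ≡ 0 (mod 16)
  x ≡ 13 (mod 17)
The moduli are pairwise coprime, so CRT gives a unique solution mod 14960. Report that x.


Product of moduli M = 5 · 11 · 16 · 17 = 14960.
Merge one congruence at a time:
  Start: x ≡ 1 (mod 5).
  Combine with x ≡ 8 (mod 11); new modulus lcm = 55.
    Write x = 1 + 5·t and substitute into x ≡ 8 (mod 11): 5·t ≡ 8 − 1 = 7 (mod 11).
    The inverse of 5 mod 11 is 9 (since 5·9 = 45 = 4·11 + 1), so t ≡ 9·7 = 63 ≡ 8 (mod 11).
    Then x = 1 + 5·8 = 41, valid modulo lcm(5, 11) = 55: x ≡ 41 (mod 55).
  Combine with x ≡ 0 (mod 16); new modulus lcm = 880.
    Write x = 41 + 55·t and substitute into x ≡ 0 (mod 16): 55·t ≡ 0 − 41 = -41 (mod 16).
    Reduce coefficients mod 16: 7·t ≡ 7 (mod 16).
    The inverse of 7 mod 16 is 7 (since 7·7 = 49 = 3·16 + 1), so t ≡ 7·7 = 49 ≡ 1 (mod 16).
    Then x = 41 + 55·1 = 96, valid modulo lcm(55, 16) = 880: x ≡ 96 (mod 880).
  Combine with x ≡ 13 (mod 17); new modulus lcm = 14960.
    Write x = 96 + 880·t and substitute into x ≡ 13 (mod 17): 880·t ≡ 13 − 96 = -83 (mod 17).
    Reduce coefficients mod 17: 13·t ≡ 2 (mod 17).
    The inverse of 13 mod 17 is 4 (since 13·4 = 52 = 3·17 + 1), so t ≡ 4·2 = 8 ≡ 8 (mod 17).
    Then x = 96 + 880·8 = 7136, valid modulo lcm(880, 17) = 14960: x ≡ 7136 (mod 14960).
Verify against each original: 7136 mod 5 = 1, 7136 mod 11 = 8, 7136 mod 16 = 0, 7136 mod 17 = 13.

x ≡ 7136 (mod 14960).


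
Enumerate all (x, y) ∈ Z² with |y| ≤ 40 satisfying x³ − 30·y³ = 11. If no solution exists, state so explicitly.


The equation is x³ - 30y³ = 11. For fixed y, x³ = 30·y³ + 11, so a solution requires the RHS to be a perfect cube.
Strategy: iterate y from -40 to 40, compute RHS = 30·y³ + 11, and check whether it is a (positive or negative) perfect cube.
Check small values of y:
  y = 0: RHS = 11 is not a perfect cube.
  y = 1: RHS = 41 is not a perfect cube.
  y = -1: RHS = -19 is not a perfect cube.
  y = 2: RHS = 251 is not a perfect cube.
  y = -2: RHS = -229 is not a perfect cube.
  y = 3: RHS = 821 is not a perfect cube.
  y = -3: RHS = -799 is not a perfect cube.
Continuing the search up to |y| = 40 finds no solutions either.
No (x, y) in the scanned range satisfies the equation.

No integer solutions with |y| ≤ 40.


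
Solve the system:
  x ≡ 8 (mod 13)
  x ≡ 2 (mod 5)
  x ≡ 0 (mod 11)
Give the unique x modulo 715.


Moduli 13, 5, 11 are pairwise coprime; by CRT there is a unique solution modulo M = 13 · 5 · 11 = 715.
Solve pairwise, accumulating the modulus:
  Start with x ≡ 8 (mod 13).
  Combine with x ≡ 2 (mod 5): since gcd(13, 5) = 1, we get a unique residue mod 65.
    Write x = 8 + 13·t and substitute into x ≡ 2 (mod 5): 13·t ≡ 2 − 8 = -6 (mod 5).
    Reduce coefficients mod 5: 3·t ≡ 4 (mod 5).
    The inverse of 3 mod 5 is 2 (since 3·2 = 6 = 1·5 + 1), so t ≡ 2·4 = 8 ≡ 3 (mod 5).
    Then x = 8 + 13·3 = 47, valid modulo lcm(13, 5) = 65: x ≡ 47 (mod 65).
  Combine with x ≡ 0 (mod 11): since gcd(65, 11) = 1, we get a unique residue mod 715.
    Write x = 47 + 65·t and substitute into x ≡ 0 (mod 11): 65·t ≡ 0 − 47 = -47 (mod 11).
    Reduce coefficients mod 11: 10·t ≡ 8 (mod 11).
    The inverse of 10 mod 11 is 10 (since 10·10 = 100 = 9·11 + 1), so t ≡ 10·8 = 80 ≡ 3 (mod 11).
    Then x = 47 + 65·3 = 242, valid modulo lcm(65, 11) = 715: x ≡ 242 (mod 715).
Verify: 242 mod 13 = 8 ✓, 242 mod 5 = 2 ✓, 242 mod 11 = 0 ✓.

x ≡ 242 (mod 715).


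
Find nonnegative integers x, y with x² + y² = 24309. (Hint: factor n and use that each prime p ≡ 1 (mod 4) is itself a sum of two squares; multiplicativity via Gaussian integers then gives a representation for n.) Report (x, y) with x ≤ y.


Step 1: Factor n = 24309 = 3^2 · 37 · 73.
Step 2: Check the mod-4 condition on each prime factor: 3 ≡ 3 (mod 4), exponent 2 (must be even); 37 ≡ 1 (mod 4), exponent 1; 73 ≡ 1 (mod 4), exponent 1.
All primes ≡ 3 (mod 4) appear to even exponent (or don't appear), so by the two-squares theorem n IS expressible as a sum of two squares.
Step 3: Build a representation. Group n = k² · m with k = 3 and m = 37 · 73 = 2701 (a product of primes ≡ 1 (mod 4)); a representation of m scales to one of n via (k·x)² + (k·y)² = k²(x² + y²). Each prime p ≡ 1 (mod 4) is itself a sum of two squares; find a² by testing p − a² for a perfect square:
  37: 37 − 1² = 36 = 6² ⇒ 37 = 1² + 6².
  73: 73 − 1² = 72, 73 − 2² = 69, 73 − 3² = 64 = 8² ⇒ 73 = 3² + 8².
  Combine using the Brahmagupta–Fibonacci identity (a² + b²)(c² + d²) = (ac − bd)² + (ad + bc)² = (ac + bd)² + (ad − bc)²:
  37 · 73 = 2701: from (1² + 6²)(3² + 8²), take (1·3 − 6·8, 1·8 + 6·3) = (3 − 48, 8 + 18) = (-45, 26); dropping signs (only squares matter) gives (45, 26); check 45² + 26² = 2025 + 676 = 2701 ✓.
  Scale by k = 3: (3·45, 3·26) = (135, 78).
Step 4: Order so x ≤ y and verify: 78² + 135² = 6084 + 18225 = 24309 = n. ✓

n = 24309 = 78² + 135² (one valid representation with x ≤ y).


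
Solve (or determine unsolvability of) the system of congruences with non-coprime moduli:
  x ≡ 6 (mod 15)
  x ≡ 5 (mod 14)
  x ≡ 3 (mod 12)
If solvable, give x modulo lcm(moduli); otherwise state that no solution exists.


Moduli 15, 14, 12 are not pairwise coprime, so CRT works modulo lcm(m_i) when all pairwise compatibility conditions hold.
Pairwise compatibility: gcd(m_i, m_j) must divide a_i - a_j for every pair.
Merge one congruence at a time:
  Start: x ≡ 6 (mod 15).
  Combine with x ≡ 5 (mod 14): gcd(15, 14) = 1; 5 - 6 = -1, which IS divisible by 1, so compatible.
    Write x = 6 + 15·t and substitute into x ≡ 5 (mod 14): 15·t ≡ 5 − 6 = -1 (mod 14).
    Reduce coefficients mod 14: 1·t ≡ 13 (mod 14).
    So t ≡ 13 (mod 14).
    Then x = 6 + 15·13 = 201, valid modulo lcm(15, 14) = 210: x ≡ 201 (mod 210).
  Combine with x ≡ 3 (mod 12): gcd(210, 12) = 6; 3 - 201 = -198, which IS divisible by 6, so compatible.
    Write x = 201 + 210·t and substitute into x ≡ 3 (mod 12): 210·t ≡ 3 − 201 = -198 (mod 12).
    Divide the congruence (and modulus) by g = 6: 35·t ≡ -33 (mod 2).
    Reduce coefficients mod 2: 1·t ≡ 1 (mod 2).
    So t ≡ 1 (mod 2).
    Then x = 201 + 210·1 = 411, valid modulo lcm(210, 12) = 420: x ≡ 411 (mod 420).
Verify: 411 mod 15 = 6, 411 mod 14 = 5, 411 mod 12 = 3.

x ≡ 411 (mod 420).


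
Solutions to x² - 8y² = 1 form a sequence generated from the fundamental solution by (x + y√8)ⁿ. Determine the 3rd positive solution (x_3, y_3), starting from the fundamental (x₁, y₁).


Step 1: Find the fundamental solution (x₁, y₁) of x² - 8y² = 1.
  Expand √8 as a continued fraction. a₀ = ⌊√8⌋ = 2; iterate m_{k+1} = d_k·a_k − m_k, d_{k+1} = (8 − m_{k+1}²)/d_k, a_{k+1} = ⌊(a₀ + m_{k+1})/d_{k+1}⌋ (starting m₀ = 0, d₀ = 1), with convergents p_k = a_k·p_{k-1} + p_{k-2}, q_k = a_k·q_{k-1} + q_{k-2} (p₋₁ = 1, q₋₁ = 0):
  k = 0: a₀ = 2; p₀/q₀ = 2/1; p₀² − 8·q₀² = 4 − 8 = -4.
  k = 1: m = 2, d = 4, a = ⌊(2 + 2)/4⌋ = 1; p/q = (1·2 + 1)/(1·1 + 0) = 3/1; p² − 8·q² = 9 − 8 = 1.
  The first convergent with p² − 8·q² = 1 gives the fundamental solution (x₁, y₁) = (3, 1).
Step 2: Apply the recurrence (x_{n+1}, y_{n+1}) = (x₁x_n + 8y₁y_n, x₁y_n + y₁x_n) repeatedly.
  From (x_1, y_1) = (3, 1): x_2 = 3·3 + 8·1·1 = 17; y_2 = 3·1 + 1·3 = 6.
  From (x_2, y_2) = (17, 6): x_3 = 3·17 + 8·1·6 = 99; y_3 = 3·6 + 1·17 = 35.
Step 3: Verify x_3² - 8·y_3² = 9801 - 9800 = 1 (should be 1). ✓

(x_1, y_1) = (3, 1); (x_3, y_3) = (99, 35).


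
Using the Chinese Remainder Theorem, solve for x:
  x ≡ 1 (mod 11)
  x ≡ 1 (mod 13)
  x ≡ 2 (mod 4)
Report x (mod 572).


Moduli 11, 13, 4 are pairwise coprime; by CRT there is a unique solution modulo M = 11 · 13 · 4 = 572.
Solve pairwise, accumulating the modulus:
  Start with x ≡ 1 (mod 11).
  Combine with x ≡ 1 (mod 13): since gcd(11, 13) = 1, we get a unique residue mod 143.
    Write x = 1 + 11·t and substitute into x ≡ 1 (mod 13): 11·t ≡ 1 − 1 = 0 (mod 13).
    The inverse of 11 mod 13 is 6 (since 11·6 = 66 = 5·13 + 1), so t ≡ 6·0 = 0 ≡ 0 (mod 13).
    Then x = 1 + 11·0 = 1, valid modulo lcm(11, 13) = 143: x ≡ 1 (mod 143).
  Combine with x ≡ 2 (mod 4): since gcd(143, 4) = 1, we get a unique residue mod 572.
    Write x = 1 + 143·t and substitute into x ≡ 2 (mod 4): 143·t ≡ 2 − 1 = 1 (mod 4).
    Reduce coefficients mod 4: 3·t ≡ 1 (mod 4).
    The inverse of 3 mod 4 is 3 (since 3·3 = 9 = 2·4 + 1), so t ≡ 3·1 = 3 ≡ 3 (mod 4).
    Then x = 1 + 143·3 = 430, valid modulo lcm(143, 4) = 572: x ≡ 430 (mod 572).
Verify: 430 mod 11 = 1 ✓, 430 mod 13 = 1 ✓, 430 mod 4 = 2 ✓.

x ≡ 430 (mod 572).


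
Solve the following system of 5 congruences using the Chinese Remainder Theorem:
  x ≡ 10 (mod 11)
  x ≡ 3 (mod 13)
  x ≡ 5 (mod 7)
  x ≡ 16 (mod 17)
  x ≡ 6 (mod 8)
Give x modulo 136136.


Product of moduli M = 11 · 13 · 7 · 17 · 8 = 136136.
Merge one congruence at a time:
  Start: x ≡ 10 (mod 11).
  Combine with x ≡ 3 (mod 13); new modulus lcm = 143.
    Write x = 10 + 11·t and substitute into x ≡ 3 (mod 13): 11·t ≡ 3 − 10 = -7 (mod 13).
    Reduce coefficients mod 13: 11·t ≡ 6 (mod 13).
    The inverse of 11 mod 13 is 6 (since 11·6 = 66 = 5·13 + 1), so t ≡ 6·6 = 36 ≡ 10 (mod 13).
    Then x = 10 + 11·10 = 120, valid modulo lcm(11, 13) = 143: x ≡ 120 (mod 143).
  Combine with x ≡ 5 (mod 7); new modulus lcm = 1001.
    Write x = 120 + 143·t and substitute into x ≡ 5 (mod 7): 143·t ≡ 5 − 120 = -115 (mod 7).
    Reduce coefficients mod 7: 3·t ≡ 4 (mod 7).
    The inverse of 3 mod 7 is 5 (since 3·5 = 15 = 2·7 + 1), so t ≡ 5·4 = 20 ≡ 6 (mod 7).
    Then x = 120 + 143·6 = 978, valid modulo lcm(143, 7) = 1001: x ≡ 978 (mod 1001).
  Combine with x ≡ 16 (mod 17); new modulus lcm = 17017.
    Write x = 978 + 1001·t and substitute into x ≡ 16 (mod 17): 1001·t ≡ 16 − 978 = -962 (mod 17).
    Reduce coefficients mod 17: 15·t ≡ 7 (mod 17).
    The inverse of 15 mod 17 is 8 (since 15·8 = 120 = 7·17 + 1), so t ≡ 8·7 = 56 ≡ 5 (mod 17).
    Then x = 978 + 1001·5 = 5983, valid modulo lcm(1001, 17) = 17017: x ≡ 5983 (mod 17017).
  Combine with x ≡ 6 (mod 8); new modulus lcm = 136136.
    Write x = 5983 + 17017·t and substitute into x ≡ 6 (mod 8): 17017·t ≡ 6 − 5983 = -5977 (mod 8).
    Reduce coefficients mod 8: 1·t ≡ 7 (mod 8).
    So t ≡ 7 (mod 8).
    Then x = 5983 + 17017·7 = 125102, valid modulo lcm(17017, 8) = 136136: x ≡ 125102 (mod 136136).
Verify against each original: 125102 mod 11 = 10, 125102 mod 13 = 3, 125102 mod 7 = 5, 125102 mod 17 = 16, 125102 mod 8 = 6.

x ≡ 125102 (mod 136136).


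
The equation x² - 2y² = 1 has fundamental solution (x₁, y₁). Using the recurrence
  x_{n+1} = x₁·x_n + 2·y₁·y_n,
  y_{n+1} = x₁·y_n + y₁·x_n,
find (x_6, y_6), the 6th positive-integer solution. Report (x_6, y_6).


Step 1: Find the fundamental solution (x₁, y₁) of x² - 2y² = 1.
  Expand √2 as a continued fraction. a₀ = ⌊√2⌋ = 1; iterate m_{k+1} = d_k·a_k − m_k, d_{k+1} = (2 − m_{k+1}²)/d_k, a_{k+1} = ⌊(a₀ + m_{k+1})/d_{k+1}⌋ (starting m₀ = 0, d₀ = 1), with convergents p_k = a_k·p_{k-1} + p_{k-2}, q_k = a_k·q_{k-1} + q_{k-2} (p₋₁ = 1, q₋₁ = 0):
  k = 0: a₀ = 1; p₀/q₀ = 1/1; p₀² − 2·q₀² = 1 − 2 = -1.
  k = 1: m = 1, d = 1, a = ⌊(1 + 1)/1⌋ = 2; p/q = (2·1 + 1)/(2·1 + 0) = 3/2; p² − 2·q² = 9 − 8 = 1.
  The first convergent with p² − 2·q² = 1 gives the fundamental solution (x₁, y₁) = (3, 2).
Step 2: Apply the recurrence (x_{n+1}, y_{n+1}) = (x₁x_n + 2y₁y_n, x₁y_n + y₁x_n) repeatedly.
  From (x_1, y_1) = (3, 2): x_2 = 3·3 + 2·2·2 = 17; y_2 = 3·2 + 2·3 = 12.
  From (x_2, y_2) = (17, 12): x_3 = 3·17 + 2·2·12 = 99; y_3 = 3·12 + 2·17 = 70.
  From (x_3, y_3) = (99, 70): x_4 = 3·99 + 2·2·70 = 577; y_4 = 3·70 + 2·99 = 408.
  From (x_4, y_4) = (577, 408): x_5 = 3·577 + 2·2·408 = 3363; y_5 = 3·408 + 2·577 = 2378.
  From (x_5, y_5) = (3363, 2378): x_6 = 3·3363 + 2·2·2378 = 19601; y_6 = 3·2378 + 2·3363 = 13860.
Step 3: Verify x_6² - 2·y_6² = 384199201 - 384199200 = 1 (should be 1). ✓

(x_1, y_1) = (3, 2); (x_6, y_6) = (19601, 13860).


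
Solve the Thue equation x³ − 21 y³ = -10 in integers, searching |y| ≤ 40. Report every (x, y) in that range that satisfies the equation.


The equation is x³ - 21y³ = -10. For fixed y, x³ = 21·y³ − 10, so a solution requires the RHS to be a perfect cube.
Strategy: iterate y from -40 to 40, compute RHS = 21·y³ − 10, and check whether it is a (positive or negative) perfect cube.
Check small values of y:
  y = 0: RHS = -10 is not a perfect cube.
  y = 1: RHS = 11 is not a perfect cube.
  y = -1: RHS = -31 is not a perfect cube.
  y = 2: RHS = 158 is not a perfect cube.
  y = -2: RHS = -178 is not a perfect cube.
  y = 3: RHS = 557 is not a perfect cube.
  y = -3: RHS = -577 is not a perfect cube.
Continuing the search up to |y| = 40 finds no solutions either.
No (x, y) in the scanned range satisfies the equation.

No integer solutions with |y| ≤ 40.


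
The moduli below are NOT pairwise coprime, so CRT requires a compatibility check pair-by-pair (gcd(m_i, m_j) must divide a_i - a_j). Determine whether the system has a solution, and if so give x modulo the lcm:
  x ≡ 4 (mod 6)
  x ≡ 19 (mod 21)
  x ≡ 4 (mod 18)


Moduli 6, 21, 18 are not pairwise coprime, so CRT works modulo lcm(m_i) when all pairwise compatibility conditions hold.
Pairwise compatibility: gcd(m_i, m_j) must divide a_i - a_j for every pair.
Merge one congruence at a time:
  Start: x ≡ 4 (mod 6).
  Combine with x ≡ 19 (mod 21): gcd(6, 21) = 3; 19 - 4 = 15, which IS divisible by 3, so compatible.
    Write x = 4 + 6·t and substitute into x ≡ 19 (mod 21): 6·t ≡ 19 − 4 = 15 (mod 21).
    Divide the congruence (and modulus) by g = 3: 2·t ≡ 5 (mod 7).
    The inverse of 2 mod 7 is 4 (since 2·4 = 8 = 1·7 + 1), so t ≡ 4·5 = 20 ≡ 6 (mod 7).
    Then x = 4 + 6·6 = 40, valid modulo lcm(6, 21) = 42: x ≡ 40 (mod 42).
  Combine with x ≡ 4 (mod 18): gcd(42, 18) = 6; 4 - 40 = -36, which IS divisible by 6, so compatible.
    Write x = 40 + 42·t and substitute into x ≡ 4 (mod 18): 42·t ≡ 4 − 40 = -36 (mod 18).
    Divide the congruence (and modulus) by g = 6: 7·t ≡ -6 (mod 3).
    Reduce coefficients mod 3: 1·t ≡ 0 (mod 3).
    So t ≡ 0 (mod 3).
    Then x = 40 + 42·0 = 40, valid modulo lcm(42, 18) = 126: x ≡ 40 (mod 126).
Verify: 40 mod 6 = 4, 40 mod 21 = 19, 40 mod 18 = 4.

x ≡ 40 (mod 126).


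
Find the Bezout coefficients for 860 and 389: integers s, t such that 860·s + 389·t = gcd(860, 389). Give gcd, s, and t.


Euclidean algorithm on (860, 389) — divide until remainder is 0:
  860 = 2 · 389 + 82
  389 = 4 · 82 + 61
  82 = 1 · 61 + 21
  61 = 2 · 21 + 19
  21 = 1 · 19 + 2
  19 = 9 · 2 + 1
  2 = 2 · 1 + 0
gcd(860, 389) = 1.
Track Bezout coefficients alongside the remainders: start with r₀ = 860 = a·1 + b·0 (s = 1, t = 0) and r₁ = 389 = a·0 + b·1 (s = 0, t = 1); each new remainder r_{k+1} = r_{k-1} − q_k·r_k inherits s_{k+1} = s_{k-1} − q_k·s_k, t_{k+1} = t_{k-1} − q_k·t_k, so r_k = a·s_k + b·t_k at every step:
  q = 2: r = 82, s = 1 − 2·0 = 1, t = 0 − 2·1 = -2  (check: 860·1 + 389·(-2) = 82)
  q = 4: r = 61, s = 0 − 4·1 = -4, t = 1 − 4·(-2) = 9  (check: 860·(-4) + 389·9 = 61)
  q = 1: r = 21, s = 1 − 1·(-4) = 5, t = -2 − 1·9 = -11  (check: 860·5 + 389·(-11) = 21)
  q = 2: r = 19, s = -4 − 2·5 = -14, t = 9 − 2·(-11) = 31  (check: 860·(-14) + 389·31 = 19)
  q = 1: r = 2, s = 5 − 1·(-14) = 19, t = -11 − 1·31 = -42  (check: 860·19 + 389·(-42) = 2)
  q = 9: r = 1, s = -14 − 9·19 = -185, t = 31 − 9·(-42) = 409  (check: 860·(-185) + 389·409 = 1)
The row with r = 1 (the gcd) gives the Bezout coefficients s = -185, t = 409.
Result: 860 · (-185) + 389 · (409) = 1.

gcd(860, 389) = 1; s = -185, t = 409 (check: 860·(-185) + 389·409 = 1).


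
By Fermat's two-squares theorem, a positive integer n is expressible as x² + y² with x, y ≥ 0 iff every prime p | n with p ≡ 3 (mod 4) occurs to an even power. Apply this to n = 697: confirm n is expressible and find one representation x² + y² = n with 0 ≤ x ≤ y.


Step 1: Factor n = 697 = 17 · 41.
Step 2: Check the mod-4 condition on each prime factor: 17 ≡ 1 (mod 4), exponent 1; 41 ≡ 1 (mod 4), exponent 1.
All primes ≡ 3 (mod 4) appear to even exponent (or don't appear), so by the two-squares theorem n IS expressible as a sum of two squares.
Step 3: Build a representation. Here n = 17 · 41 is a product of primes ≡ 1 (mod 4). Each prime p ≡ 1 (mod 4) is itself a sum of two squares; find a² by testing p − a² for a perfect square:
  17: 17 − 1² = 16 = 4² ⇒ 17 = 1² + 4².
  41: 41 − 1² = 40, 41 − 2² = 37, 41 − 3² = 32, 41 − 4² = 25 = 5² ⇒ 41 = 4² + 5².
  Combine using the Brahmagupta–Fibonacci identity (a² + b²)(c² + d²) = (ac − bd)² + (ad + bc)² = (ac + bd)² + (ad − bc)²:
  17 · 41 = 697: from (1² + 4²)(4² + 5²), take (1·4 − 4·5, 1·5 + 4·4) = (4 − 20, 5 + 16) = (-16, 21); dropping signs (only squares matter) gives (16, 21); check 16² + 21² = 256 + 441 = 697 ✓.
Step 4: Order so x ≤ y and verify: 16² + 21² = 256 + 441 = 697 = n. ✓

n = 697 = 16² + 21² (one valid representation with x ≤ y).
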